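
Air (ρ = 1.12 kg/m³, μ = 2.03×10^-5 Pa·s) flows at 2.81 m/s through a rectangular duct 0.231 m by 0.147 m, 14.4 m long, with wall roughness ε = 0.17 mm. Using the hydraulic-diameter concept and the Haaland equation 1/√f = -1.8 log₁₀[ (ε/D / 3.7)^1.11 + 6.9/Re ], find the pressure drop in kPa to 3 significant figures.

ΔP ≈ 0.00916 kPa

Hydraulic diameter D_h = 4A/P = 4·(0.231·0.147)/(2·(0.231+0.147)) = 0.1358/0.756 = 0.1797 m.
Re = ρVD_h/μ = 1.12·2.81·0.1797/2.03e-05 = 2.785e+04.
ε/D_h = 0.00017/0.1797 = 0.000946; Haaland gives 1/√f = -1.8 log₁₀[0.000103+0.000248] = 6.219, so f = 0.02585.
ΔP = f(L/D_h)(ρV²/2) = 0.02585·14.4/0.1797·4.422 = 9.163 Pa.
ΔP = 0.00916 kPa.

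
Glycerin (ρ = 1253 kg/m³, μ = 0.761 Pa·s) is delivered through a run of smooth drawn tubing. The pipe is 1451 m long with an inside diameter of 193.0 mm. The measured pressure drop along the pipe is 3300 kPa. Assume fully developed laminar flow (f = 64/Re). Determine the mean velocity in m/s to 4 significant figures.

V ≈ 3.479 m/s

For laminar flow, f = 64/Re with Re = ρVD/μ, so Darcy-Weisbach reduces to ΔP = 32μLV/D². Solving for V: V = ΔP·D²/(32μL) = 3.3e+06·(0.193)²/(32·0.761·1451) = 3.479 m/s.
Check: Re = ρVD/μ = 1253·3.479·0.193/0.761 = 1105 < 2300, so the laminar assumption holds.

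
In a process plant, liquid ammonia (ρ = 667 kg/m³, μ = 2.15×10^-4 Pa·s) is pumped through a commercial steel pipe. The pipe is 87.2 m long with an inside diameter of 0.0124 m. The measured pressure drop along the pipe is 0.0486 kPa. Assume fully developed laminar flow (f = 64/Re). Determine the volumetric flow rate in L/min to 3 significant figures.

For laminar flow, f = 64/Re with Re = ρVD/μ, so Darcy-Weisbach reduces to ΔP = 32μLV/D². Solving for V: V = ΔP·D²/(32μL) = 48.6·(0.0124)²/(32·0.000215·87.2) = 0.01246 m/s.
Check: Re = ρVD/μ = 667·0.01246·0.0124/0.000215 = 479.2 < 2300, so the laminar assumption holds.
Q = V·A = 0.01246·(π/4·0.0124²) = 1.504e-06 m³/s = 0.0903 L/min.

Q ≈ 0.0903 L/min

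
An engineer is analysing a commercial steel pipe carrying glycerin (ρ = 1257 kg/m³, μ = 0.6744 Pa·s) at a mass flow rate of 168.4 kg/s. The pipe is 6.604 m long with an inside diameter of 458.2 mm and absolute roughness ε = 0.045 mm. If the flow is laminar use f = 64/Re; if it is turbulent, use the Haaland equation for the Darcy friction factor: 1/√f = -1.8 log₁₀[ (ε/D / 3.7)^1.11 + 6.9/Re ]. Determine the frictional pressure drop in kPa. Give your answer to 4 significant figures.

ΔP ≈ 0.5515 kPa

A = πD²/4 = π(0.4582)²/4 = 0.1649 m²; mean velocity V = ṁ/(ρA) = 168.4/(1257 · 0.1649) = 0.8125 m/s.
Reynolds number Re = ρVD/μ = 1257 · 0.8125 · 0.4582 / 0.674 = 693.9.
Re < 2300 → laminar flow, so f = 64/Re = 64/693.9 = 0.09224 (the turbulent correlation is not needed).
Darcy-Weisbach: ΔP = f(L/D)(ρV²/2) = 0.09224·(6.604/0.4582)·(1257·0.8125²/2) = 0.09224·14.41·414.9 = 551.5 Pa.
ΔP = 551.5 Pa = 0.5515 kPa.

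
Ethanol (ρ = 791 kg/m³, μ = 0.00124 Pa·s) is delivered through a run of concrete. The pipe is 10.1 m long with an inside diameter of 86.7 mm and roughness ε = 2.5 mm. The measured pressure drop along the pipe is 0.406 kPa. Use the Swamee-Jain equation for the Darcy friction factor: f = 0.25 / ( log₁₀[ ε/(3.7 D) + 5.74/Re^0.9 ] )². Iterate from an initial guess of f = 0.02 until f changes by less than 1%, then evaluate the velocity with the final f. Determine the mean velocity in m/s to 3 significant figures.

Rearranging Darcy-Weisbach: V = √(2·ΔP·D/(f·L·ρ)). With ε/D = 0.0025/0.0867 = 0.0288, iterate starting from f = 0.02:
  f = 0.02 → V = √(2·406·0.0867/(0.02·10.1·791)) = 0.6638 m/s; Re = ρVD/μ = 3.671e+04; f → 0.05756
  f = 0.05756 → V = 0.3913 m/s; Re = 2.164e+04; f → 0.05835
  f = 0.05835 → V = 0.3886 m/s; Re = 2.149e+04; f → 0.05836
Converged (Δf/f < 1%). With the final f = 0.05836: V = √(2·406·0.0867/(0.05836·10.1·791)) = 0.3886 m/s.

V ≈ 0.389 m/s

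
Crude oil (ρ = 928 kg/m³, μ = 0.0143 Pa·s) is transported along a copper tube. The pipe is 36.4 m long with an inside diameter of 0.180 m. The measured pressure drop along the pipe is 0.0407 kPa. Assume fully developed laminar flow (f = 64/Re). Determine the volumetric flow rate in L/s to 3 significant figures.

For laminar flow, f = 64/Re with Re = ρVD/μ, so Darcy-Weisbach reduces to ΔP = 32μLV/D². Solving for V: V = ΔP·D²/(32μL) = 40.7·(0.18)²/(32·0.0143·36.4) = 0.07917 m/s.
Check: Re = ρVD/μ = 928·0.07917·0.18/0.0143 = 924.8 < 2300, so the laminar assumption holds.
Q = V·A = 0.07917·(π/4·0.18²) = 0.002015 m³/s = 2.01 L/s.

Q ≈ 2.01 L/s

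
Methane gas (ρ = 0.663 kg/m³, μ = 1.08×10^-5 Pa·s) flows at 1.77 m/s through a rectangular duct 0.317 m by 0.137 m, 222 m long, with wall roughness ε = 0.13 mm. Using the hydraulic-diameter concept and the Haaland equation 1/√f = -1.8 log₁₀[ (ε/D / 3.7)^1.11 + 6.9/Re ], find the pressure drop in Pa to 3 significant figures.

Hydraulic diameter D_h = 4A/P = 4·(0.317·0.137)/(2·(0.317+0.137)) = 0.1737/0.908 = 0.1913 m.
Re = ρVD_h/μ = 0.663·1.77·0.1913/1.08e-05 = 2.079e+04.
ε/D_h = 0.00013/0.1913 = 0.000679; Haaland gives 1/√f = -1.8 log₁₀[7.13e-05+0.000332] = 6.11, so f = 0.02679.
ΔP = f(L/D_h)(ρV²/2) = 0.02679·222/0.1913·1.039 = 32.28 Pa.

ΔP ≈ 32.3 Pa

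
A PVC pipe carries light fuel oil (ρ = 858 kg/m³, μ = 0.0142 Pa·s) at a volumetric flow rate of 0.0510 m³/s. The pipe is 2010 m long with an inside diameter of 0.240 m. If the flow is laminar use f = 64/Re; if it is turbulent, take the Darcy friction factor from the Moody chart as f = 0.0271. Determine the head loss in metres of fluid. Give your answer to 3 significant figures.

h_f ≈ 14.7 m

Cross-sectional area A = πD²/4 = π(0.24)²/4 = 0.04524 m²; mean velocity V = Q/A = 0.051/0.04524 = 1.127 m/s.
Reynolds number Re = ρVD/μ = 858 · 1.127 · 0.24 / 0.0142 = 1.635e+04.
Re > 4000 → turbulent; use the Moody-chart value f = 0.0271.
Darcy-Weisbach: ΔP = f(L/D)(ρV²/2) = 0.0271·(2010/0.24)·(858·1.127²/2) = 0.0271·8375·545.2 = 1.237e+05 Pa.
Head loss h_f = ΔP/(ρg) = 1.237e+05/(858·9.81) = 14.7 m.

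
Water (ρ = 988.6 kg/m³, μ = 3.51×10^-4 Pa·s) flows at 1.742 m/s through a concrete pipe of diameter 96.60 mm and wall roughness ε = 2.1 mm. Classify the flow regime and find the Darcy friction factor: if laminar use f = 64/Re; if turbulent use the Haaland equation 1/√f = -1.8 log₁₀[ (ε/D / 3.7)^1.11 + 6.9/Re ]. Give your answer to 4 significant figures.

f ≈ 0.05041

Re = ρVD/μ = 988.6·1.742·0.0966/0.000351 = 4.74e+05.
Re > 4000 → turbulent. ε/D = 0.0021/0.0966 = 0.0217; Haaland: 1/√f = -1.8 log₁₀[0.00334 + 1.46e-05] = 4.454, so f = 0.05041.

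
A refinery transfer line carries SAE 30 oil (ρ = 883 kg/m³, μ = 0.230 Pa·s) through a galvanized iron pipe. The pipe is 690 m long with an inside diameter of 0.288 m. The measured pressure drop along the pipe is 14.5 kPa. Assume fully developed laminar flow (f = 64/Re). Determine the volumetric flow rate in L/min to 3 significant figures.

Q ≈ 926 L/min

For laminar flow, f = 64/Re with Re = ρVD/μ, so Darcy-Weisbach reduces to ΔP = 32μLV/D². Solving for V: V = ΔP·D²/(32μL) = 1.45e+04·(0.288)²/(32·0.23·690) = 0.2368 m/s.
Check: Re = ρVD/μ = 883·0.2368·0.288/0.23 = 261.8 < 2300, so the laminar assumption holds.
Q = V·A = 0.2368·(π/4·0.288²) = 0.01543 m³/s = 926 L/min.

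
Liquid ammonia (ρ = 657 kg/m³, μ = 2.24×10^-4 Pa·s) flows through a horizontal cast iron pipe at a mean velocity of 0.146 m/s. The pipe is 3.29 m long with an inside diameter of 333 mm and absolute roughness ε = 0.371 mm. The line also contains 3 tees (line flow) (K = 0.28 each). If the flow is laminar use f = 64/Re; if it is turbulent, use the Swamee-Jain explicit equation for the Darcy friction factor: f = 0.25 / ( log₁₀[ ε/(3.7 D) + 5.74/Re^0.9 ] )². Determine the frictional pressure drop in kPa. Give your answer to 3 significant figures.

Reynolds number Re = ρVD/μ = 657 · 0.146 · 0.333 / 0.000224 = 1.426e+05.
Re > 4000 → turbulent. Relative roughness ε/D = 0.000371/0.333 = 0.00111. Swamee-Jain: f = 0.25/(log₁₀[0.00111/3.7 + 5.74/1.426e+05^0.9])² = 0.25/(log₁₀[0.000301 + 0.000132])² = 0.25/(-3.364)² = 0.0221.
Total minor-loss coefficient ΣK = 3·0.28 = 0.84.
ΔP = [f·L/D + ΣK]·(ρV²/2) = [0.0221·3.29/0.333 + 0.84]·(657·0.146²/2) = [0.2183 + 0.84]·7.002 = 7.411 Pa.
ΔP = 7.411 Pa = 0.00741 kPa.

ΔP ≈ 0.00741 kPa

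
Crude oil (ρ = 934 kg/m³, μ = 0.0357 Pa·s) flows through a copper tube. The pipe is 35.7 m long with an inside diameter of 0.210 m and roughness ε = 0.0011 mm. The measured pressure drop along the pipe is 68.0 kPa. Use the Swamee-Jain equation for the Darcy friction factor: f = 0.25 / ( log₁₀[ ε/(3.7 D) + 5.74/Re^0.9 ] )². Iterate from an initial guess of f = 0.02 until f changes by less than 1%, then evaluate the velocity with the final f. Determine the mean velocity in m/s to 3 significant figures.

Rearranging Darcy-Weisbach: V = √(2·ΔP·D/(f·L·ρ)). With ε/D = 1.1e-06/0.21 = 5.24e-06, iterate starting from f = 0.02:
  f = 0.02 → V = √(2·6.8e+04·0.21/(0.02·35.7·934)) = 6.544 m/s; Re = ρVD/μ = 3.595e+04; f → 0.02241
  f = 0.02241 → V = 6.182 m/s; Re = 3.397e+04; f → 0.02271
  f = 0.02271 → V = 6.141 m/s; Re = 3.374e+04; f → 0.02275
Converged (Δf/f < 1%). With the final f = 0.02275: V = √(2·6.8e+04·0.21/(0.02275·35.7·934)) = 6.136 m/s.

V ≈ 6.14 m/s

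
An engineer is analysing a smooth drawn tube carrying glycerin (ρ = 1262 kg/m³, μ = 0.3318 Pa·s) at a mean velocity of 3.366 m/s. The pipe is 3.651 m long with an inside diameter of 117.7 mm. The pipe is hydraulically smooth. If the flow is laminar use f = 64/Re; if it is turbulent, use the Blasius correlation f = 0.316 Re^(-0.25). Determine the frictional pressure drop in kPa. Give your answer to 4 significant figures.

Reynolds number Re = ρVD/μ = 1262 · 3.366 · 0.1177 / 0.332 = 1507.
Re < 2300 → laminar flow, so f = 64/Re = 64/1507 = 0.04247 (the turbulent correlation is not needed).
Darcy-Weisbach: ΔP = f(L/D)(ρV²/2) = 0.04247·(3.651/0.1177)·(1262·3.366²/2) = 0.04247·31.02·7149 = 9419 Pa.
ΔP = 9419 Pa = 9.419 kPa.

ΔP ≈ 9.419 kPa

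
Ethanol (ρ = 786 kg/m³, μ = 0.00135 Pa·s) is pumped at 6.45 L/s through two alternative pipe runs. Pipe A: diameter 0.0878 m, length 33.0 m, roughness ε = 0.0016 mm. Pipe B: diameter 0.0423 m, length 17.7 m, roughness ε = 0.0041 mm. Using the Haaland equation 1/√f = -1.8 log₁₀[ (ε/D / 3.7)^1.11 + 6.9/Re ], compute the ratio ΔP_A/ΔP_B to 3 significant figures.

ΔP_A/ΔP_B ≈ 0.0553

Pipe A: V = Q/A = 0.00645/0.006055 = 1.065 m/s; Re = 5.446e+04; ε/D = 1.82e-05; Haaland → f = 0.02037; ΔP_A = f(L/D)(ρV²/2) = 3414 Pa.
Pipe B: V = Q/A = 0.00645/0.001405 = 4.59 m/s; Re = 1.13e+05; ε/D = 9.69e-05; Haaland → f = 0.01784; ΔP_B = f(L/D)(ρV²/2) = 6.18e+04 Pa.
ΔP_A/ΔP_B = 3414/6.18e+04 = 0.0553.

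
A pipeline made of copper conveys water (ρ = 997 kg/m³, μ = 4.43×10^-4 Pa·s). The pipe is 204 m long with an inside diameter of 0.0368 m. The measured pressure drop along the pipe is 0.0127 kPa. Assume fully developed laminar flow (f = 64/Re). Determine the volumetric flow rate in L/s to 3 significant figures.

For laminar flow, f = 64/Re with Re = ρVD/μ, so Darcy-Weisbach reduces to ΔP = 32μLV/D². Solving for V: V = ΔP·D²/(32μL) = 12.7·(0.0368)²/(32·0.000443·204) = 0.005947 m/s.
Check: Re = ρVD/μ = 997·0.005947·0.0368/0.000443 = 492.6 < 2300, so the laminar assumption holds.
Q = V·A = 0.005947·(π/4·0.0368²) = 6.326e-06 m³/s = 0.00633 L/s.

Q ≈ 0.00633 L/s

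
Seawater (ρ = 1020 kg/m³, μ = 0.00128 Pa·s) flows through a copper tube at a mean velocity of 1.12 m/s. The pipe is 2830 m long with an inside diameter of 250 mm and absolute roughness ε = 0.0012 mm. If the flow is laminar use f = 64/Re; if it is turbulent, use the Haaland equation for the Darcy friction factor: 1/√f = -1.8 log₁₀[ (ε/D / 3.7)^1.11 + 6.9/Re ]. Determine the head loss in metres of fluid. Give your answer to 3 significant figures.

h_f ≈ 11.0 m

Reynolds number Re = ρVD/μ = 1020 · 1.12 · 0.25 / 0.00128 = 2.231e+05.
Re > 4000 → turbulent. Relative roughness ε/D = 1.2e-06/0.25 = 4.8e-06. Haaland: 1/√f = -1.8 log₁₀[(4.8e-06/3.7)^1.11 + 6.9/2.231e+05] = -1.8 log₁₀[2.92e-07 + 3.09e-05] = 8.11, so f = 0.0152.
Darcy-Weisbach: ΔP = f(L/D)(ρV²/2) = 0.0152·(2830/0.25)·(1020·1.12²/2) = 0.0152·1.132e+04·639.7 = 1.101e+05 Pa.
Head loss h_f = ΔP/(ρg) = 1.101e+05/(1020·9.81) = 11.0 m.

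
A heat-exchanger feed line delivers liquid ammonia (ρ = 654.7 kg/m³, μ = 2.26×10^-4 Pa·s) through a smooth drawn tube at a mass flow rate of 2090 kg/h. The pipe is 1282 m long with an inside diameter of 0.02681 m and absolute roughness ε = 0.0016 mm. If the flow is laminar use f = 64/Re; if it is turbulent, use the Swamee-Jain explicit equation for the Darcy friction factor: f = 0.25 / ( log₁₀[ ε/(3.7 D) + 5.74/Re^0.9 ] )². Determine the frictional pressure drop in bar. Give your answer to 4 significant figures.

ṁ = 2090 kg/h = 2090/3600 = 0.5806 kg/s.
A = πD²/4 = π(0.02681)²/4 = 0.0005645 m²; mean velocity V = ṁ/(ρA) = 0.5806/(654.7 · 0.0005645) = 1.571 m/s.
Reynolds number Re = ρVD/μ = 654.7 · 1.571 · 0.02681 / 0.000226 = 1.22e+05.
Re > 4000 → turbulent. Relative roughness ε/D = 1.6e-06/0.02681 = 5.97e-05. Swamee-Jain: f = 0.25/(log₁₀[5.97e-05/3.7 + 5.74/1.22e+05^0.9])² = 0.25/(log₁₀[1.61e-05 + 0.000152])² = 0.25/(-3.775)² = 0.01754.
Darcy-Weisbach: ΔP = f(L/D)(ρV²/2) = 0.01754·(1282/0.02681)·(654.7·1.571²/2) = 0.01754·4.782e+04·807.7 = 6.776e+05 Pa.
ΔP = 6.776e+05 Pa = 6.776 bar.

ΔP ≈ 6.776 bar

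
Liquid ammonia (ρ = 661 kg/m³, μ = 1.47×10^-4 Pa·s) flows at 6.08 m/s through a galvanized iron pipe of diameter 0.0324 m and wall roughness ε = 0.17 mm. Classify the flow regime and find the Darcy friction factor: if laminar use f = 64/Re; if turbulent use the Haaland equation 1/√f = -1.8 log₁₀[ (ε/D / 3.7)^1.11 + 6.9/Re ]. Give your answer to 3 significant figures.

Re = ρVD/μ = 661·6.08·0.0324/0.000147 = 8.858e+05.
Re > 4000 → turbulent. ε/D = 0.00017/0.0324 = 0.00525; Haaland: 1/√f = -1.8 log₁₀[0.000689 + 7.79e-06] = 5.682, so f = 0.03097.

f ≈ 0.0310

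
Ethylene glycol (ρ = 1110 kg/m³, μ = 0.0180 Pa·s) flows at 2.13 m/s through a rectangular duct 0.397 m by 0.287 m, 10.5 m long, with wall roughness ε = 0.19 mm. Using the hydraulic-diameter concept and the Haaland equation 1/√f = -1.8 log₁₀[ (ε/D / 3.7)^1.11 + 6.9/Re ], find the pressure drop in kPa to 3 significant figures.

ΔP ≈ 1.82 kPa

Hydraulic diameter D_h = 4A/P = 4·(0.397·0.287)/(2·(0.397+0.287)) = 0.4558/1.368 = 0.3332 m.
Re = ρVD_h/μ = 1110·2.13·0.3332/0.018 = 4.376e+04.
ε/D_h = 0.00019/0.3332 = 0.00057; Haaland gives 1/√f = -1.8 log₁₀[5.87e-05+0.000158] = 6.597, so f = 0.02298.
ΔP = f(L/D_h)(ρV²/2) = 0.02298·10.5/0.3332·2518 = 1824 Pa.
ΔP = 1.82 kPa.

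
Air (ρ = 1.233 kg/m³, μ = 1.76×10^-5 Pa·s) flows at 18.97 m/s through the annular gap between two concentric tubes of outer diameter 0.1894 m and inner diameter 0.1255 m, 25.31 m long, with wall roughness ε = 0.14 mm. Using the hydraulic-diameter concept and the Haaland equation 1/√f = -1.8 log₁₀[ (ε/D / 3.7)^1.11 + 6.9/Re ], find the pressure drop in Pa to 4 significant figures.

Hydraulic diameter D_h = 4A/P = D_o - D_i = 0.1894 - 0.1255 = 0.0639 m.
Re = ρVD_h/μ = 1.233·18.97·0.0639/1.76e-05 = 8.492e+04.
ε/D_h = 0.00014/0.0639 = 0.00219; Haaland gives 1/√f = -1.8 log₁₀[0.000261+8.13e-05] = 6.237, so f = 0.02571.
ΔP = f(L/D_h)(ρV²/2) = 0.02571·25.31/0.0639·221.9 = 2259 Pa.

ΔP ≈ 2259 Pa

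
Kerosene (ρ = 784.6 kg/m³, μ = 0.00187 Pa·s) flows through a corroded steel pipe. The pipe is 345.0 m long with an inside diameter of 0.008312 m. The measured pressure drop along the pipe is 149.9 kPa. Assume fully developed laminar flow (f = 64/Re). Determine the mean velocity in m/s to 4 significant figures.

For laminar flow, f = 64/Re with Re = ρVD/μ, so Darcy-Weisbach reduces to ΔP = 32μLV/D². Solving for V: V = ΔP·D²/(32μL) = 1.499e+05·(0.008312)²/(32·0.00187·345) = 0.5017 m/s.
Check: Re = ρVD/μ = 784.6·0.5017·0.008312/0.00187 = 1750 < 2300, so the laminar assumption holds.

V ≈ 0.5017 m/s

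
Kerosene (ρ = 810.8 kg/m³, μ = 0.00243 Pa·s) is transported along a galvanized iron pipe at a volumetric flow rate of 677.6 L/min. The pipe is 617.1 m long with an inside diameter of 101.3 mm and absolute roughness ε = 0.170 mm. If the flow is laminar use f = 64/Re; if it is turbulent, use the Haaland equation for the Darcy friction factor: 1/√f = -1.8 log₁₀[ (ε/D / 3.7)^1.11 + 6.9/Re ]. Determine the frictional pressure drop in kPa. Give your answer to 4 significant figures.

ΔP ≈ 124.4 kPa

Q = 677.6 L/min = 677.6/60000 = 0.01129 m³/s.
Cross-sectional area A = πD²/4 = π(0.1013)²/4 = 0.00806 m²; mean velocity V = Q/A = 0.01129/0.00806 = 1.401 m/s.
Reynolds number Re = ρVD/μ = 810.8 · 1.401 · 0.1013 / 0.00243 = 4.736e+04.
Re > 4000 → turbulent. Relative roughness ε/D = 0.00017/0.1013 = 0.00168. Haaland: 1/√f = -1.8 log₁₀[(0.00168/3.7)^1.11 + 6.9/4.736e+04] = -1.8 log₁₀[0.000194 + 0.000146] = 6.243, so f = 0.02566.
Darcy-Weisbach: ΔP = f(L/D)(ρV²/2) = 0.02566·(617.1/0.1013)·(810.8·1.401²/2) = 0.02566·6092·796 = 1.244e+05 Pa.
ΔP = 1.244e+05 Pa = 124.4 kPa.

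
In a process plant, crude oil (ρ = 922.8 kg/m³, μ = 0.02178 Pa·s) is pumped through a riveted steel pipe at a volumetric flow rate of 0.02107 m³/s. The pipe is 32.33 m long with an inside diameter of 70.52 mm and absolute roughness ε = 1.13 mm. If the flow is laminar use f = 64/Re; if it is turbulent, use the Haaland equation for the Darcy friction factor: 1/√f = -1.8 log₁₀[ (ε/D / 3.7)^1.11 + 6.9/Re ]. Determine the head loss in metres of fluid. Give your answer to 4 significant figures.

h_f ≈ 32.24 m

Cross-sectional area A = πD²/4 = π(0.07052)²/4 = 0.003906 m²; mean velocity V = Q/A = 0.02107/0.003906 = 5.394 m/s.
Reynolds number Re = ρVD/μ = 922.8 · 5.394 · 0.07052 / 0.0218 = 1.612e+04.
Re > 4000 → turbulent. Relative roughness ε/D = 0.00113/0.07052 = 0.016. Haaland: 1/√f = -1.8 log₁₀[(0.016/3.7)^1.11 + 6.9/1.612e+04] = -1.8 log₁₀[0.00238 + 0.000428] = 4.593, so f = 0.04741.
Darcy-Weisbach: ΔP = f(L/D)(ρV²/2) = 0.04741·(32.33/0.07052)·(922.8·5.394²/2) = 0.04741·458.5·1.343e+04 = 2.918e+05 Pa.
Head loss h_f = ΔP/(ρg) = 2.918e+05/(922.8·9.81) = 32.24 m.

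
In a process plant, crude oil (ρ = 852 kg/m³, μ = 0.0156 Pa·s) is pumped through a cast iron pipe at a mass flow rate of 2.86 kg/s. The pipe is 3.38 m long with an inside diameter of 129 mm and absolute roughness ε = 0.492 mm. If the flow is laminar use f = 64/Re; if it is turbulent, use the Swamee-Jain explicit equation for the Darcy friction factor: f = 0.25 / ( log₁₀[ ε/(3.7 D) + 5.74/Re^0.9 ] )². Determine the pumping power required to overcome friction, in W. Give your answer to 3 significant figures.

A = πD²/4 = π(0.129)²/4 = 0.01307 m²; mean velocity V = ṁ/(ρA) = 2.86/(852 · 0.01307) = 0.2568 m/s.
Reynolds number Re = ρVD/μ = 852 · 0.2568 · 0.129 / 0.0156 = 1810.
Re < 2300 → laminar flow, so f = 64/Re = 64/1810 = 0.03537 (the turbulent correlation is not needed).
Darcy-Weisbach: ΔP = f(L/D)(ρV²/2) = 0.03537·(3.38/0.129)·(852·0.2568²/2) = 0.03537·26.2·28.1 = 26.04 Pa.
Q = ṁ/ρ = 2.86/852 = 0.003357 m³/s.
Pumping power P = QΔP = 0.003357·26.04 = 0.08742 W = 0.0874 W.

P ≈ 0.0874 W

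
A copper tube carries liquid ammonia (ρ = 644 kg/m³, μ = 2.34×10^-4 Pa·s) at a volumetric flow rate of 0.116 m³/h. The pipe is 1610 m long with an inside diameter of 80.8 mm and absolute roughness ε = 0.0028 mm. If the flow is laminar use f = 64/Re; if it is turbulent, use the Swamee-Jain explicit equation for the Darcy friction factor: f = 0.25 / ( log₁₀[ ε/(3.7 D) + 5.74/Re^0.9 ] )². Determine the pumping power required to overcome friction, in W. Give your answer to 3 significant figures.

Q = 0.116 m³/h = 0.116/3600 = 3.222e-05 m³/s.
Cross-sectional area A = πD²/4 = π(0.0808)²/4 = 0.005128 m²; mean velocity V = Q/A = 3.222e-05/0.005128 = 0.006284 m/s.
Reynolds number Re = ρVD/μ = 644 · 0.006284 · 0.0808 / 0.000234 = 1397.
Re < 2300 → laminar flow, so f = 64/Re = 64/1397 = 0.0458 (the turbulent correlation is not needed).
Darcy-Weisbach: ΔP = f(L/D)(ρV²/2) = 0.0458·(1610/0.0808)·(644·0.006284²/2) = 0.0458·1.993e+04·0.01272 = 11.6 Pa.
Pumping power P = QΔP = 3.222e-05·11.6 = 3.739×10^-4 W = 3.74×10^-4 W.

P ≈ 3.74×10^-4 W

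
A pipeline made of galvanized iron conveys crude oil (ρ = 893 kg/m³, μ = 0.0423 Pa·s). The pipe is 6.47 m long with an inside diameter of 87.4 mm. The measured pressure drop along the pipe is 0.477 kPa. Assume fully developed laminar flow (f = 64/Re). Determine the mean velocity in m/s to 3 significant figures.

For laminar flow, f = 64/Re with Re = ρVD/μ, so Darcy-Weisbach reduces to ΔP = 32μLV/D². Solving for V: V = ΔP·D²/(32μL) = 477·(0.0874)²/(32·0.0423·6.47) = 0.4161 m/s.
Check: Re = ρVD/μ = 893·0.4161·0.0874/0.0423 = 767.7 < 2300, so the laminar assumption holds.

V ≈ 0.416 m/s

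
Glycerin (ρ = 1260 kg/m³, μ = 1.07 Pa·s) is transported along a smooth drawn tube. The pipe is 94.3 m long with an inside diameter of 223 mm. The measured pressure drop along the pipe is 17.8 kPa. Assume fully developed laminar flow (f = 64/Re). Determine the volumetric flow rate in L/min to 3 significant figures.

Q ≈ 642 L/min

For laminar flow, f = 64/Re with Re = ρVD/μ, so Darcy-Weisbach reduces to ΔP = 32μLV/D². Solving for V: V = ΔP·D²/(32μL) = 1.78e+04·(0.223)²/(32·1.07·94.3) = 0.2741 m/s.
Check: Re = ρVD/μ = 1260·0.2741·0.223/1.07 = 71.99 < 2300, so the laminar assumption holds.
Q = V·A = 0.2741·(π/4·0.223²) = 0.01071 m³/s = 642 L/min.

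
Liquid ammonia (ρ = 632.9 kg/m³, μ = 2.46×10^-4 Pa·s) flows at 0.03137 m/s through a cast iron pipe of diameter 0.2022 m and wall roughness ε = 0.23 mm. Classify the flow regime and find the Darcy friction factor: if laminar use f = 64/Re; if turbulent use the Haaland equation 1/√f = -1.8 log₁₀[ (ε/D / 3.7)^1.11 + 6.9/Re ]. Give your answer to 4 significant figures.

Re = ρVD/μ = 632.9·0.03137·0.2022/0.000246 = 1.632e+04.
Re > 4000 → turbulent. ε/D = 0.00023/0.2022 = 0.00114; Haaland: 1/√f = -1.8 log₁₀[0.000126 + 0.000423] = 5.869, so f = 0.02904.

f ≈ 0.02904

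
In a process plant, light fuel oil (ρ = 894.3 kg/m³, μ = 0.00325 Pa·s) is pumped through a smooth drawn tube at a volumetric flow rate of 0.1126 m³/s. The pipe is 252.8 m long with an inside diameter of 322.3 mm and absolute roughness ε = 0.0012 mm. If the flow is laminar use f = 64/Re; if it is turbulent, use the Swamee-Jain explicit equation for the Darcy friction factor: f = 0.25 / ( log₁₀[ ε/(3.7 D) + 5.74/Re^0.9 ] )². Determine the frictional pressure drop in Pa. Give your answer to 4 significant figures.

ΔP ≈ 11460 Pa

Cross-sectional area A = πD²/4 = π(0.3223)²/4 = 0.08159 m²; mean velocity V = Q/A = 0.1126/0.08159 = 1.38 m/s.
Reynolds number Re = ρVD/μ = 894.3 · 1.38 · 0.3223 / 0.00325 = 1.224e+05.
Re > 4000 → turbulent. Relative roughness ε/D = 1.2e-06/0.3223 = 3.72e-06. Swamee-Jain: f = 0.25/(log₁₀[3.72e-06/3.7 + 5.74/1.224e+05^0.9])² = 0.25/(log₁₀[1.01e-06 + 0.000151])² = 0.25/(-3.817)² = 0.01716.
Darcy-Weisbach: ΔP = f(L/D)(ρV²/2) = 0.01716·(252.8/0.3223)·(894.3·1.38²/2) = 0.01716·784.4·851.7 = 1.146e+04 Pa.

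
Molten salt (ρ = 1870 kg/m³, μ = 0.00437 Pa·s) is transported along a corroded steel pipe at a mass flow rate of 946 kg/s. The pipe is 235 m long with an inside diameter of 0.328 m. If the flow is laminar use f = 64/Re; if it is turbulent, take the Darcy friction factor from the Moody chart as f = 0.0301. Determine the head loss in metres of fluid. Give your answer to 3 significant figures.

A = πD²/4 = π(0.328)²/4 = 0.0845 m²; mean velocity V = ṁ/(ρA) = 946/(1870 · 0.0845) = 5.987 m/s.
Reynolds number Re = ρVD/μ = 1870 · 5.987 · 0.328 / 0.00437 = 8.403e+05.
Re > 4000 → turbulent; use the Moody-chart value f = 0.0301.
Darcy-Weisbach: ΔP = f(L/D)(ρV²/2) = 0.0301·(235/0.328)·(1870·5.987²/2) = 0.0301·716.5·3.351e+04 = 7.228e+05 Pa.
Head loss h_f = ΔP/(ρg) = 7.228e+05/(1870·9.81) = 39.4 m.

h_f ≈ 39.4 m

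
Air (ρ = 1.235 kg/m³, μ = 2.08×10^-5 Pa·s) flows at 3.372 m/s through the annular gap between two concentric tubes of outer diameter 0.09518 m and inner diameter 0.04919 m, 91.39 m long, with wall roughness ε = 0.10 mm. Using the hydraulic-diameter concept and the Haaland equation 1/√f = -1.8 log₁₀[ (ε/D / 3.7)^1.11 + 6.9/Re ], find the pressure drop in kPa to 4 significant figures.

ΔP ≈ 0.4797 kPa

Hydraulic diameter D_h = 4A/P = D_o - D_i = 0.09518 - 0.04919 = 0.04599 m.
Re = ρVD_h/μ = 1.235·3.372·0.04599/2.08e-05 = 9208.
ε/D_h = 0.0001/0.04599 = 0.00217; Haaland gives 1/√f = -1.8 log₁₀[0.000259+0.000749] = 5.393, so f = 0.03438.
ΔP = f(L/D_h)(ρV²/2) = 0.03438·91.39/0.04599·7.021 = 479.7 Pa.
ΔP = 0.4797 kPa.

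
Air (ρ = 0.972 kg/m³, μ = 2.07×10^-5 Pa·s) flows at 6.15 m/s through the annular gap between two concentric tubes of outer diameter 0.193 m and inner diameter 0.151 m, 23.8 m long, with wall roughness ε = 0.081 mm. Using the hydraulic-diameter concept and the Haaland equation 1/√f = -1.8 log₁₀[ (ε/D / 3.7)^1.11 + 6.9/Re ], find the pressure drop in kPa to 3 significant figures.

Hydraulic diameter D_h = 4A/P = D_o - D_i = 0.193 - 0.151 = 0.042 m.
Re = ρVD_h/μ = 0.972·6.15·0.042/2.07e-05 = 1.213e+04.
ε/D_h = 8.1e-05/0.042 = 0.00193; Haaland gives 1/√f = -1.8 log₁₀[0.000227+0.000569] = 5.579, so f = 0.03213.
ΔP = f(L/D_h)(ρV²/2) = 0.03213·23.8/0.042·18.38 = 334.7 Pa.
ΔP = 0.335 kPa.

ΔP ≈ 0.335 kPa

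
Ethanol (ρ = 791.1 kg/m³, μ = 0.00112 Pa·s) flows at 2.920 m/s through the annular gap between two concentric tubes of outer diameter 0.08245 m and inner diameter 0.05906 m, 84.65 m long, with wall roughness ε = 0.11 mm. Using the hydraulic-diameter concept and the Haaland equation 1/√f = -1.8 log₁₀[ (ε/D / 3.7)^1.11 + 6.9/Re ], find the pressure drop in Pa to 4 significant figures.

Hydraulic diameter D_h = 4A/P = D_o - D_i = 0.08245 - 0.05906 = 0.02339 m.
Re = ρVD_h/μ = 791.1·2.92·0.02339/0.00112 = 4.824e+04.
ε/D_h = 0.00011/0.02339 = 0.0047; Haaland gives 1/√f = -1.8 log₁₀[0.00061+0.000143] = 5.621, so f = 0.03165.
ΔP = f(L/D_h)(ρV²/2) = 0.03165·84.65/0.02339·3373 = 3.863e+05 Pa.

ΔP ≈ 386300 Pa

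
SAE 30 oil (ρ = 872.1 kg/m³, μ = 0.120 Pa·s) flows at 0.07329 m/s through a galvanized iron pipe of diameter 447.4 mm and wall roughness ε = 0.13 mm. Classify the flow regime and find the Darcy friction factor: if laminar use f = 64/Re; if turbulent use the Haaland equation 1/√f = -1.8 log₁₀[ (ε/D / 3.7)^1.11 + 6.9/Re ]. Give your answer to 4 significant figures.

Re = ρVD/μ = 872.1·0.07329·0.4474/0.12 = 238.3.
Re < 2300 → laminar, so f = 64/Re = 0.2686 (roughness is irrelevant in laminar flow).

f ≈ 0.2686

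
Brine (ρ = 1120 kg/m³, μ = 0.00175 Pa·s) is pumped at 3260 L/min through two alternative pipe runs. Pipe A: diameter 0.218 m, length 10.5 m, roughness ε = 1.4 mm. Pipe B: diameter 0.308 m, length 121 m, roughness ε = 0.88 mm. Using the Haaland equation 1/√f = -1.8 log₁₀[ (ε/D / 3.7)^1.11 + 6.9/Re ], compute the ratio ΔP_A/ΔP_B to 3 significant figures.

Pipe A: V = Q/A = 0.05433/0.03733 = 1.456 m/s; Re = 2.031e+05; ε/D = 0.00642; Haaland → f = 0.03323; ΔP_A = f(L/D)(ρV²/2) = 1900 Pa.
Pipe B: V = Q/A = 0.05433/0.07451 = 0.7292 m/s; Re = 1.437e+05; ε/D = 0.00286; Haaland → f = 0.02672; ΔP_B = f(L/D)(ρV²/2) = 3126 Pa.
ΔP_A/ΔP_B = 1900/3126 = 0.608.

ΔP_A/ΔP_B ≈ 0.608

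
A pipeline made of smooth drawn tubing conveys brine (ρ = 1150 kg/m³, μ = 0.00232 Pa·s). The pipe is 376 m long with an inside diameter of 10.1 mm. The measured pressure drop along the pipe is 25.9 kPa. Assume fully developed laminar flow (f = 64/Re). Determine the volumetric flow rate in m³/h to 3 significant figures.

Q ≈ 0.0273 m³/h

For laminar flow, f = 64/Re with Re = ρVD/μ, so Darcy-Weisbach reduces to ΔP = 32μLV/D². Solving for V: V = ΔP·D²/(32μL) = 2.59e+04·(0.0101)²/(32·0.00232·376) = 0.09465 m/s.
Check: Re = ρVD/μ = 1150·0.09465·0.0101/0.00232 = 473.9 < 2300, so the laminar assumption holds.
Q = V·A = 0.09465·(π/4·0.0101²) = 7.583e-06 m³/s = 0.0273 m³/h.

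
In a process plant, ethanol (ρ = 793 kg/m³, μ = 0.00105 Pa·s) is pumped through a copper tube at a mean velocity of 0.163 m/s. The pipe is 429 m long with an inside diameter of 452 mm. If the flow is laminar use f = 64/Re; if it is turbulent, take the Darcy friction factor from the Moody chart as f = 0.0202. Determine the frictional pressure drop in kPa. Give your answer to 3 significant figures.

ΔP ≈ 0.202 kPa

Reynolds number Re = ρVD/μ = 793 · 0.163 · 0.452 / 0.00105 = 5.564e+04.
Re > 4000 → turbulent; use the Moody-chart value f = 0.0202.
Darcy-Weisbach: ΔP = f(L/D)(ρV²/2) = 0.0202·(429/0.452)·(793·0.163²/2) = 0.0202·949.1·10.53 = 202 Pa.
ΔP = 202 Pa = 0.202 kPa.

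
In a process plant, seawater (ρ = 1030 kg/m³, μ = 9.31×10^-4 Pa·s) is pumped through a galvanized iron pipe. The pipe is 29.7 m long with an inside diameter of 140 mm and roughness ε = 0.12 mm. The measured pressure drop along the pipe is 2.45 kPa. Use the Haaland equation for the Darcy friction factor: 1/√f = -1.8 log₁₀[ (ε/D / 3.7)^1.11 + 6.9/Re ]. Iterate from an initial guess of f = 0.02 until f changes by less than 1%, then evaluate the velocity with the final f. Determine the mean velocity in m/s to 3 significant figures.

Rearranging Darcy-Weisbach: V = √(2·ΔP·D/(f·L·ρ)). With ε/D = 0.00012/0.14 = 0.000857, iterate starting from f = 0.02:
  f = 0.02 → V = √(2·2450·0.14/(0.02·29.7·1030)) = 1.059 m/s; Re = ρVD/μ = 1.64e+05; f → 0.02059
  f = 0.02059 → V = 1.044 m/s; Re = 1.616e+05; f → 0.02061
Converged (Δf/f < 1%). With the final f = 0.02061: V = √(2·2450·0.14/(0.02061·29.7·1030)) = 1.043 m/s.

V ≈ 1.04 m/s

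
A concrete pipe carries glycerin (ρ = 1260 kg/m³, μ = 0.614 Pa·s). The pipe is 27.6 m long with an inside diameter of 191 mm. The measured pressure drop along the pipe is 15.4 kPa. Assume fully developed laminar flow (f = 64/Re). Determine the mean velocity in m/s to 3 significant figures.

For laminar flow, f = 64/Re with Re = ρVD/μ, so Darcy-Weisbach reduces to ΔP = 32μLV/D². Solving for V: V = ΔP·D²/(32μL) = 1.54e+04·(0.191)²/(32·0.614·27.6) = 1.036 m/s.
Check: Re = ρVD/μ = 1260·1.036·0.191/0.614 = 406.1 < 2300, so the laminar assumption holds.

V ≈ 1.04 m/s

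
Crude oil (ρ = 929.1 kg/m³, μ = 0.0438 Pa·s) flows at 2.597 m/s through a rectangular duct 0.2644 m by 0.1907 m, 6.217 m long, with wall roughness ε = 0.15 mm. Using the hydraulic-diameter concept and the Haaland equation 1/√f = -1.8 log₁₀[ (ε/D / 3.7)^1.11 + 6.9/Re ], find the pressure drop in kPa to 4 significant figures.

Hydraulic diameter D_h = 4A/P = 4·(0.2644·0.1907)/(2·(0.2644+0.1907)) = 0.2017/0.9102 = 0.2216 m.
Re = ρVD_h/μ = 929.1·2.597·0.2216/0.0438 = 1.221e+04.
ε/D_h = 0.00015/0.2216 = 0.000677; Haaland gives 1/√f = -1.8 log₁₀[7.1e-05+0.000565] = 5.753, so f = 0.03021.
ΔP = f(L/D_h)(ρV²/2) = 0.03021·6.217/0.2216·3133 = 2656 Pa.
ΔP = 2.656 kPa.

ΔP ≈ 2.656 kPa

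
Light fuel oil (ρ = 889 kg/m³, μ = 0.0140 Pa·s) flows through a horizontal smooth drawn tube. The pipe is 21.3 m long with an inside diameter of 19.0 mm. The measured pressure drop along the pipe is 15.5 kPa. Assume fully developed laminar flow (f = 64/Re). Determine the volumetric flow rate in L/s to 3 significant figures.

For laminar flow, f = 64/Re with Re = ρVD/μ, so Darcy-Weisbach reduces to ΔP = 32μLV/D². Solving for V: V = ΔP·D²/(32μL) = 1.55e+04·(0.019)²/(32·0.014·21.3) = 0.5864 m/s.
Check: Re = ρVD/μ = 889·0.5864·0.019/0.014 = 707.5 < 2300, so the laminar assumption holds.
Q = V·A = 0.5864·(π/4·0.019²) = 0.0001663 m³/s = 0.166 L/s.

Q ≈ 0.166 L/s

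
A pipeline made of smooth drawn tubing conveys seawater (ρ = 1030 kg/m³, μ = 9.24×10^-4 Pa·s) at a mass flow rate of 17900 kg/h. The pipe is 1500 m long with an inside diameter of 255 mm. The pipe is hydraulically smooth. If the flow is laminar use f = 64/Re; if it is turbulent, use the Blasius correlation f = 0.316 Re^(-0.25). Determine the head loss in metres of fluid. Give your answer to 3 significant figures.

h_f ≈ 0.0661 m

ṁ = 17900 kg/h = 17900/3600 = 4.972 kg/s.
A = πD²/4 = π(0.255)²/4 = 0.05107 m²; mean velocity V = ṁ/(ρA) = 4.972/(1030 · 0.05107) = 0.09452 m/s.
Reynolds number Re = ρVD/μ = 1030 · 0.09452 · 0.255 / 0.000924 = 2.687e+04.
Re > 4000 → turbulent. Smooth-pipe (Blasius): f = 0.316 Re^(-0.25) = 0.316/(2.687e+04)^0.25 = 0.02468.
Darcy-Weisbach: ΔP = f(L/D)(ρV²/2) = 0.02468·(1500/0.255)·(1030·0.09452²/2) = 0.02468·5882·4.601 = 668.1 Pa.
Head loss h_f = ΔP/(ρg) = 668.1/(1030·9.81) = 0.0661 m.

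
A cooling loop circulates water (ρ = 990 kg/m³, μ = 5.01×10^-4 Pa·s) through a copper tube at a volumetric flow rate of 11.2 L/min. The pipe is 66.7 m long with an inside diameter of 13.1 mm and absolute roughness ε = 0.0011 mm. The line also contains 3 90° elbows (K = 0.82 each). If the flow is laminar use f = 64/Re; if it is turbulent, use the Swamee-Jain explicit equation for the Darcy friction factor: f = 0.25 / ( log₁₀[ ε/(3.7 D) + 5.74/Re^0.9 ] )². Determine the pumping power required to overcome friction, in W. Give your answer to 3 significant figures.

P ≈ 20.9 W

Q = 11.2 L/min = 11.2/60000 = 0.0001867 m³/s.
Cross-sectional area A = πD²/4 = π(0.0131)²/4 = 0.0001348 m²; mean velocity V = Q/A = 0.0001867/0.0001348 = 1.385 m/s.
Reynolds number Re = ρVD/μ = 990 · 1.385 · 0.0131 / 0.000501 = 3.585e+04.
Re > 4000 → turbulent. Relative roughness ε/D = 1.1e-06/0.0131 = 8.4e-05. Swamee-Jain: f = 0.25/(log₁₀[8.4e-05/3.7 + 5.74/3.585e+04^0.9])² = 0.25/(log₁₀[2.27e-05 + 0.000457])² = 0.25/(-3.319)² = 0.02269.
Total minor-loss coefficient ΣK = 3·0.82 = 2.46.
ΔP = [f·L/D + ΣK]·(ρV²/2) = [0.02269·66.7/0.0131 + 2.46]·(990·1.385²/2) = [115.5 + 2.46]·949.5 = 1.12e+05 Pa.
Pumping power P = QΔP = 0.0001867·1.12e+05 = 20.91 W = 20.9 W.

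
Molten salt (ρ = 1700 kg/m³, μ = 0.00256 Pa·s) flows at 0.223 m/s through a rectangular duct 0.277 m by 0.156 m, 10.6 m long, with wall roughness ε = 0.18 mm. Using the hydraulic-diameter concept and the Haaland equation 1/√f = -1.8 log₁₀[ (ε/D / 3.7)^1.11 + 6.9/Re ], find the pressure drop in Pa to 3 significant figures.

ΔP ≈ 57.2 Pa

Hydraulic diameter D_h = 4A/P = 4·(0.277·0.156)/(2·(0.277+0.156)) = 0.1728/0.866 = 0.1996 m.
Re = ρVD_h/μ = 1700·0.223·0.1996/0.00256 = 2.956e+04.
ε/D_h = 0.00018/0.1996 = 0.000902; Haaland gives 1/√f = -1.8 log₁₀[9.76e-05+0.000233] = 6.264, so f = 0.02548.
ΔP = f(L/D_h)(ρV²/2) = 0.02548·10.6/0.1996·42.27 = 57.21 Pa.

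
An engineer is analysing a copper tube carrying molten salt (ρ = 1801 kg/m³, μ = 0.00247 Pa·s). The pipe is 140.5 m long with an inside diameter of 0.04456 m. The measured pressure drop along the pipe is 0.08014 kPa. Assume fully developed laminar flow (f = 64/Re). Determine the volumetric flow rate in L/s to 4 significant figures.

Q ≈ 0.02235 L/s

For laminar flow, f = 64/Re with Re = ρVD/μ, so Darcy-Weisbach reduces to ΔP = 32μLV/D². Solving for V: V = ΔP·D²/(32μL) = 80.14·(0.04456)²/(32·0.00247·140.5) = 0.01433 m/s.
Check: Re = ρVD/μ = 1801·0.01433·0.04456/0.00247 = 465.6 < 2300, so the laminar assumption holds.
Q = V·A = 0.01433·(π/4·0.04456²) = 2.235e-05 m³/s = 0.02235 L/s.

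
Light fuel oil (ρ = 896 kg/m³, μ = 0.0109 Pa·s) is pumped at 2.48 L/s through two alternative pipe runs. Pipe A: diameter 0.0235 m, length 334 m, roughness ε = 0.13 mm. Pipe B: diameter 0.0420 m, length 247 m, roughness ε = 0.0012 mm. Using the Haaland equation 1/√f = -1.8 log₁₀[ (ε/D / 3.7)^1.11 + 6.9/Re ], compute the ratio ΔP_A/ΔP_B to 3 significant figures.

ΔP_A/ΔP_B ≈ 26.1

Pipe A: V = Q/A = 0.00248/0.0004337 = 5.718 m/s; Re = 1.105e+04; ε/D = 0.00553; Haaland → f = 0.03753; ΔP_A = f(L/D)(ρV²/2) = 7.812e+06 Pa.
Pipe B: V = Q/A = 0.00248/0.001385 = 1.79 m/s; Re = 6180; ε/D = 2.86e-05; Haaland → f = 0.03543; ΔP_B = f(L/D)(ρV²/2) = 2.991e+05 Pa.
ΔP_A/ΔP_B = 7.812e+06/2.991e+05 = 26.1.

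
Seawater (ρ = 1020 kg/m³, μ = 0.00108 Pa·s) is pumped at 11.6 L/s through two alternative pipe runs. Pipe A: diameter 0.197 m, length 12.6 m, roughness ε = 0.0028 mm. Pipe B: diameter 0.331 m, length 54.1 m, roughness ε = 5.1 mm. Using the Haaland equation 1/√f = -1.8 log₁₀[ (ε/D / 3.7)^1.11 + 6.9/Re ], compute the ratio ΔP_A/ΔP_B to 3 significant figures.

ΔP_A/ΔP_B ≈ 1.33

Pipe A: V = Q/A = 0.0116/0.03048 = 0.3806 m/s; Re = 7.081e+04; ε/D = 1.42e-05; Haaland → f = 0.01922; ΔP_A = f(L/D)(ρV²/2) = 90.82 Pa.
Pipe B: V = Q/A = 0.0116/0.08605 = 0.1348 m/s; Re = 4.214e+04; ε/D = 0.0154; Haaland → f = 0.04523; ΔP_B = f(L/D)(ρV²/2) = 68.52 Pa.
ΔP_A/ΔP_B = 90.82/68.52 = 1.33.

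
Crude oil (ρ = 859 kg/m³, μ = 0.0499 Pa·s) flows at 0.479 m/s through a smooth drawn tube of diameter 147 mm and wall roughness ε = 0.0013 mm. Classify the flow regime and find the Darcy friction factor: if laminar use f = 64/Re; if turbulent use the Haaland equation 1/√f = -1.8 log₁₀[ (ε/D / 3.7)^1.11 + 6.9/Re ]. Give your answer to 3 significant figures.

Re = ρVD/μ = 859·0.479·0.147/0.0499 = 1212.
Re < 2300 → laminar, so f = 64/Re = 0.0528 (roughness is irrelevant in laminar flow).

f ≈ 0.0528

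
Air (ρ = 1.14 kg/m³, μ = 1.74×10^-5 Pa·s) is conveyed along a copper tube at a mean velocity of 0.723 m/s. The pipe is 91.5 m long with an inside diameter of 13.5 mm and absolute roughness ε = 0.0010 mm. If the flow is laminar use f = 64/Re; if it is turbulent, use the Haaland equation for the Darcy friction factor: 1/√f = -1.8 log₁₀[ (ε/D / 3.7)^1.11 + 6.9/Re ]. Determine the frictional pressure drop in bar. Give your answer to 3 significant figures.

Reynolds number Re = ρVD/μ = 1.14 · 0.723 · 0.0135 / 1.74e-05 = 639.5.
Re < 2300 → laminar flow, so f = 64/Re = 64/639.5 = 0.1001 (the turbulent correlation is not needed).
Darcy-Weisbach: ΔP = f(L/D)(ρV²/2) = 0.1001·(91.5/0.0135)·(1.14·0.723²/2) = 0.1001·6778·0.298 = 202.1 Pa.
ΔP = 202.1 Pa = 0.00202 bar.

ΔP ≈ 0.00202 bar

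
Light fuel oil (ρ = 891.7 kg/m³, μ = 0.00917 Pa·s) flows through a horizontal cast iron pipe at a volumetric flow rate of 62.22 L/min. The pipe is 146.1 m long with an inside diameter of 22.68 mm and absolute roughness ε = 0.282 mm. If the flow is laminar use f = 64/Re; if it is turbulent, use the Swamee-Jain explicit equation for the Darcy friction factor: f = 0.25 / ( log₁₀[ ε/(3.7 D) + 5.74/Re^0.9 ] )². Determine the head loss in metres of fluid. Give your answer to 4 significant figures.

h_f ≈ 107.9 m

Q = 62.22 L/min = 62.22/60000 = 0.001037 m³/s.
Cross-sectional area A = πD²/4 = π(0.02268)²/4 = 0.000404 m²; mean velocity V = Q/A = 0.001037/0.000404 = 2.567 m/s.
Reynolds number Re = ρVD/μ = 891.7 · 2.567 · 0.02268 / 0.00917 = 5661.
Re > 4000 → turbulent. Relative roughness ε/D = 0.000282/0.02268 = 0.0124. Swamee-Jain: f = 0.25/(log₁₀[0.0124/3.7 + 5.74/5661^0.9])² = 0.25/(log₁₀[0.00336 + 0.00241])² = 0.25/(-2.239)² = 0.04987.
Darcy-Weisbach: ΔP = f(L/D)(ρV²/2) = 0.04987·(146.1/0.02268)·(891.7·2.567²/2) = 0.04987·6442·2938 = 9.436e+05 Pa.
Head loss h_f = ΔP/(ρg) = 9.436e+05/(891.7·9.81) = 107.9 m.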